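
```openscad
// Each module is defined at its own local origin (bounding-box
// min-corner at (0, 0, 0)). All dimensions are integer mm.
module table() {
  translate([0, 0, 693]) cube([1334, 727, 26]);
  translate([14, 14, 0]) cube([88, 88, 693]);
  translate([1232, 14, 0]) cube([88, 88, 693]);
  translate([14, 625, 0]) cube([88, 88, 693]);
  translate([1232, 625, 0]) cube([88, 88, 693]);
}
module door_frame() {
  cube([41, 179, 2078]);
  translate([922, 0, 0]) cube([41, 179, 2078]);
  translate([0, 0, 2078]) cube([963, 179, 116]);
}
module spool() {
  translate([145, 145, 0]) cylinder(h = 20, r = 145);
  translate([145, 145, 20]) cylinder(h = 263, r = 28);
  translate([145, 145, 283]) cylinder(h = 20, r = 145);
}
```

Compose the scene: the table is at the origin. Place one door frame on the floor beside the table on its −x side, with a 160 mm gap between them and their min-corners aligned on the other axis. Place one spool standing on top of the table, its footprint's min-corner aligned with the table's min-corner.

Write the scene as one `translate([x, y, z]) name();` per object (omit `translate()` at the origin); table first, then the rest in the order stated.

table();
translate([-1123, 0, 0]) door_frame();
translate([0, 0, 719]) spool();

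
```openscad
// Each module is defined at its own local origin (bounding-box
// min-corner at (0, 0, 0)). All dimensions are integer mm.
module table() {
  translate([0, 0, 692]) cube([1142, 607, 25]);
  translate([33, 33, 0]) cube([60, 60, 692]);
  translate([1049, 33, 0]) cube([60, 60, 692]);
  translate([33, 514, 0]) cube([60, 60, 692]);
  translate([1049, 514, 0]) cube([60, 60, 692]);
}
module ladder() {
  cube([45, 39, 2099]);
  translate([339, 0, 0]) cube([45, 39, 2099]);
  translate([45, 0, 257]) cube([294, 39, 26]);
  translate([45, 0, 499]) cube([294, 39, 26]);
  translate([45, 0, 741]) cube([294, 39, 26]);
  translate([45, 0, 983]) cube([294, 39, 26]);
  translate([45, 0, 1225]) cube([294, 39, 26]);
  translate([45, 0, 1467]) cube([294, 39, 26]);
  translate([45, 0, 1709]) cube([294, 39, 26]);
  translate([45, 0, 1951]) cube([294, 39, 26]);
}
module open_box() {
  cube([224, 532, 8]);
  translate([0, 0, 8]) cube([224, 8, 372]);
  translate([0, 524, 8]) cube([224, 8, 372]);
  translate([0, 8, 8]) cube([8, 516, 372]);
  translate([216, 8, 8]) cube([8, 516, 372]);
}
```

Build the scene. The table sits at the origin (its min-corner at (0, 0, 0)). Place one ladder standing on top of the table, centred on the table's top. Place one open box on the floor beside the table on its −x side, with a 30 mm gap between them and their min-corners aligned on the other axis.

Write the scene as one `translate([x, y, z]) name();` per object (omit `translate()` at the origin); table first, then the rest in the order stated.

table();
translate([379, 284, 717]) ladder();
translate([-254, 0, 0]) open_box();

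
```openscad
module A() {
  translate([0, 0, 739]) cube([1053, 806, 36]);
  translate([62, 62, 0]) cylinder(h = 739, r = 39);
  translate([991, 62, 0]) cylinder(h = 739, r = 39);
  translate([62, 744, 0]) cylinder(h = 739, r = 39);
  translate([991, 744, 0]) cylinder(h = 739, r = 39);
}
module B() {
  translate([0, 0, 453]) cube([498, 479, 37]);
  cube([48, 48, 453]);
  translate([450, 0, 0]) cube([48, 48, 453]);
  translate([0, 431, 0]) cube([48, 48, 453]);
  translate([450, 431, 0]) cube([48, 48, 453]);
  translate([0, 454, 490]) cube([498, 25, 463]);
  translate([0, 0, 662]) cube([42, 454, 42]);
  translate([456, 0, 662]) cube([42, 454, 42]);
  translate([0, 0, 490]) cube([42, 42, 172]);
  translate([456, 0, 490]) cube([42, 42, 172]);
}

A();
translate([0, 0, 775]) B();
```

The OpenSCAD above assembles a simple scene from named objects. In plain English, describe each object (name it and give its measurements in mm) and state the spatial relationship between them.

A is a table: top 1053 mm (x) × 806 mm (y), 36 mm thick, upper face at z = 775 mm, on four round legs of 78 mm diameter, each leg's bounding box inset 23 mm from the nearest pair of top edges, running from z = 0 to the bottom of the top.

B is a chair: 498×479 mm seat, 37 mm thick, top at z = 490 mm, on four 48 mm square corner legs flush with the seat edges. A 25 mm thick backrest slab spans the full seat width, extending 463 mm above the seat top, its back face flush with the seat's +y edge. Two armrests of 42×42 mm section run along each side from the seat's front edge to the front of the backrest, top faces 214 mm above the seat top and outer faces flush with the seat's x-edges; a 42×42 mm post under the front of each armrest stands on the seat at the front corner.

The chair is on top of the table.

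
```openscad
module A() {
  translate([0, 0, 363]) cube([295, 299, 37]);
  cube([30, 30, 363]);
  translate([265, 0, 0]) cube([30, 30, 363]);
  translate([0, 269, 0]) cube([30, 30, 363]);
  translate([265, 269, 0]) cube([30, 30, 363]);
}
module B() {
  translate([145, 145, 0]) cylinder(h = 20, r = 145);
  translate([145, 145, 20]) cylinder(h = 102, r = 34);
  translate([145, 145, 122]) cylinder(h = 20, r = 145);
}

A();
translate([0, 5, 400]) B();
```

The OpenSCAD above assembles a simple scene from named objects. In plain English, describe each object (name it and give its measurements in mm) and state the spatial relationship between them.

A is a four-legged stool. The seat is a 295×299×37 mm slab whose top surface is at z = 400 mm; four square legs, each 30×30 mm in cross-section, run from the floor (z = 0) to the underside of the seat, each flush with a corner of the seat.

B is a spool: two coaxial disc flanges of radius 145 mm and thickness 20 mm, joined by a core cylinder of radius 34 mm and height 102 mm. The lower flange rests on z = 0 and the three cylinders share a vertical axis.

The spool is on top of the stool.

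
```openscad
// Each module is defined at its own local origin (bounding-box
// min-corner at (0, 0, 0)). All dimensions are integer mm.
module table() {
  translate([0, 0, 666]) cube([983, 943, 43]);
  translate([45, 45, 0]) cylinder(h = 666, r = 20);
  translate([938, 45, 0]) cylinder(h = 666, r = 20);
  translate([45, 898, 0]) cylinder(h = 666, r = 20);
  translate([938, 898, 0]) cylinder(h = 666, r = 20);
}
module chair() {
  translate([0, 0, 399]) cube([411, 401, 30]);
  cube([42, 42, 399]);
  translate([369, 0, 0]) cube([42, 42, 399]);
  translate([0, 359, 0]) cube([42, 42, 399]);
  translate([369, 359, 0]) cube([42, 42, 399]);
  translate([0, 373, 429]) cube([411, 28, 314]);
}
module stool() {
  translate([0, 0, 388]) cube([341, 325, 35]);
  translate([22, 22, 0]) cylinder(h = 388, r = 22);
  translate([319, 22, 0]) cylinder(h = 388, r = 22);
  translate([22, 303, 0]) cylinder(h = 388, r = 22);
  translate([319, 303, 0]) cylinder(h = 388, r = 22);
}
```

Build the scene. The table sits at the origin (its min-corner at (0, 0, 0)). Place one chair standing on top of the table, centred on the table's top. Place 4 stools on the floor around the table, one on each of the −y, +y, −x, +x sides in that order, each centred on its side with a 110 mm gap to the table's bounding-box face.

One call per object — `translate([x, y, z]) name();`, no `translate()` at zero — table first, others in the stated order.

table();
translate([286, 271, 709]) chair();
translate([321, -435, 0]) stool();
translate([321, 1053, 0]) stool();
translate([-451, 309, 0]) stool();
translate([1093, 309, 0]) stool();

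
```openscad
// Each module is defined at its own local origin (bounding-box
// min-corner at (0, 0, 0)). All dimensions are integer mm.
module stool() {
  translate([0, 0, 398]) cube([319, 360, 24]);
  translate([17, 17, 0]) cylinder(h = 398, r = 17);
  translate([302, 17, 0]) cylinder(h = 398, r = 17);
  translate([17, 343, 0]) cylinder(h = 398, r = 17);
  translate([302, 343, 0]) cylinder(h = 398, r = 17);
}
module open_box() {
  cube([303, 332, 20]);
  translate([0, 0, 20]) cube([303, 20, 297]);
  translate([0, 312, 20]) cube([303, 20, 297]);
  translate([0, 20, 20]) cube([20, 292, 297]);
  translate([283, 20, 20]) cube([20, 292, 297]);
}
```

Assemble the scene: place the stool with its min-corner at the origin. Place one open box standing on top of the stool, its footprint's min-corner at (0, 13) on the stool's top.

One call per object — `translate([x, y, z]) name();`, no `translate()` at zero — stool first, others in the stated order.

stool();
translate([0, 13, 422]) open_box();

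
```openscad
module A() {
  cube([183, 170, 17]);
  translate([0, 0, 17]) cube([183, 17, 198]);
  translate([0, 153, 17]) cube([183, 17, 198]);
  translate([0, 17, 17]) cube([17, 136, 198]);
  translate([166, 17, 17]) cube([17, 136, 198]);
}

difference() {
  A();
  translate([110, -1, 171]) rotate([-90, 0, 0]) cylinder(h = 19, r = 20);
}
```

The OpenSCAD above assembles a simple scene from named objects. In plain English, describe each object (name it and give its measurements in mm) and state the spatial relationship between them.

A is an open storage box with external size 183×170×215 mm and wall thickness 17 mm (the base is also 17 mm thick). The base covers the whole footprint; the four walls stand on the base, with the y-facing walls full-width and the x-facing walls fitting between their inner faces.

The open box has a circular hole of radius 20 mm through its front wall, centred at (x = 110, z = 171).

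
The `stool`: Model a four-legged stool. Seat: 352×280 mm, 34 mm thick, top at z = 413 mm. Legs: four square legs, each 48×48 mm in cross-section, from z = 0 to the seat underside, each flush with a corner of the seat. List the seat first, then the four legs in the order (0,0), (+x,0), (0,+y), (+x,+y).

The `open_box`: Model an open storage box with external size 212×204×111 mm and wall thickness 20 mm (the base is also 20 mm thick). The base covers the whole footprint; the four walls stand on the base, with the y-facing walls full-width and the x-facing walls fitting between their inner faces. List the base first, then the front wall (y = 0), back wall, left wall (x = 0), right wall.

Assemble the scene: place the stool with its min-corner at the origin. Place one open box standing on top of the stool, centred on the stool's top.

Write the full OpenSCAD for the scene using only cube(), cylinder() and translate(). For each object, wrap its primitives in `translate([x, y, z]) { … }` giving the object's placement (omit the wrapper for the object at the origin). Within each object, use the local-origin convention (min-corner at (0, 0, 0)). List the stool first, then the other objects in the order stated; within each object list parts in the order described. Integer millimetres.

translate([0, 0, 379]) cube([352, 280, 34]);
cube([48, 48, 379]);
translate([304, 0, 0]) cube([48, 48, 379]);
translate([0, 232, 0]) cube([48, 48, 379]);
translate([304, 232, 0]) cube([48, 48, 379]);
translate([70, 38, 413]) {
  cube([212, 204, 20]);
  translate([0, 0, 20]) cube([212, 20, 91]);
  translate([0, 184, 20]) cube([212, 20, 91]);
  translate([0, 20, 20]) cube([20, 164, 91]);
  translate([192, 20, 20]) cube([20, 164, 91]);
}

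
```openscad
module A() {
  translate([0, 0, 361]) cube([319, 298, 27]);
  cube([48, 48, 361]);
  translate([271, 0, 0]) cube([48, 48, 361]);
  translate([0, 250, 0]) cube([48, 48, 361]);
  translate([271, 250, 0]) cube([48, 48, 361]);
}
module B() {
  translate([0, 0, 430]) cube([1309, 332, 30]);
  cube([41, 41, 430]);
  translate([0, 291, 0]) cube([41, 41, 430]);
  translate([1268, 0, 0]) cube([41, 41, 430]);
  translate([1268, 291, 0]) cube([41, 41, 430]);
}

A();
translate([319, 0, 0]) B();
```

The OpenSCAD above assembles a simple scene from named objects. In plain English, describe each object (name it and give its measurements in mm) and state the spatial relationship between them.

A is a simple wooden stool: a rectangular seat 319 mm (x) by 298 mm (y), 27 mm thick, top face at z = 388 mm, on four square legs, each 48×48 mm in cross-section. The legs rest on z = 0, each flush with a corner of the seat.

B is a long wooden bench with a 1309 mm (x) × 332 mm (y) seat, 30 mm thick, its top surface 460 mm above the floor. Four 41 mm square legs at the seat corners, flush with the edges, run from z = 0 to the seat underside.

The bench is against the stool's +x side, with their −y faces flush.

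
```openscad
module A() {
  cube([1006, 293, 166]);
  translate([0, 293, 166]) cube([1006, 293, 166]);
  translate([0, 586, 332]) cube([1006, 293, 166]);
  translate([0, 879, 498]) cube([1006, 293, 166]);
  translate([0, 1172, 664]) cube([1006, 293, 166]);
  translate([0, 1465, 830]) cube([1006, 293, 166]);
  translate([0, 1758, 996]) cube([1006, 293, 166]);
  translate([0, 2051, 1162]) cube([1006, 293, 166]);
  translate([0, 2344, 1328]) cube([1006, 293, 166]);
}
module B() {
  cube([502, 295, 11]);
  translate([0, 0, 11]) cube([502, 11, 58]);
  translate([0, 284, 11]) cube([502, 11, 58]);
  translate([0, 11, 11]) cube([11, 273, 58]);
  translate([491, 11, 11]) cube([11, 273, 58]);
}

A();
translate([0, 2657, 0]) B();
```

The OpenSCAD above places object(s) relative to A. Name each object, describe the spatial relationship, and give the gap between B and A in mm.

A is a staircase. B is an open box. The open box is on the floor beside the staircase on its +y side. The gap between the open box and the staircase is 20 mm.

The open box's nearest face is 20 mm from the staircase's +y face.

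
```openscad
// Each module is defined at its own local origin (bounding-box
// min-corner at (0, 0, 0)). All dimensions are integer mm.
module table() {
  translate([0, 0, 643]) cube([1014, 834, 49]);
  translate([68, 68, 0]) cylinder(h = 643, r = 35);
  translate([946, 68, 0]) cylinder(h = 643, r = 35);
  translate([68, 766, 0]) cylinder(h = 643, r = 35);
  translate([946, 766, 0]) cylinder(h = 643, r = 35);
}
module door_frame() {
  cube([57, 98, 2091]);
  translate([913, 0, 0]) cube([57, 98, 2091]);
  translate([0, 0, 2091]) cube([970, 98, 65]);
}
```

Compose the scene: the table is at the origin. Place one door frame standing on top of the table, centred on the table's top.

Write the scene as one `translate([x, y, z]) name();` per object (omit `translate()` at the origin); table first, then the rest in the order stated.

table();
translate([22, 368, 692]) door_frame();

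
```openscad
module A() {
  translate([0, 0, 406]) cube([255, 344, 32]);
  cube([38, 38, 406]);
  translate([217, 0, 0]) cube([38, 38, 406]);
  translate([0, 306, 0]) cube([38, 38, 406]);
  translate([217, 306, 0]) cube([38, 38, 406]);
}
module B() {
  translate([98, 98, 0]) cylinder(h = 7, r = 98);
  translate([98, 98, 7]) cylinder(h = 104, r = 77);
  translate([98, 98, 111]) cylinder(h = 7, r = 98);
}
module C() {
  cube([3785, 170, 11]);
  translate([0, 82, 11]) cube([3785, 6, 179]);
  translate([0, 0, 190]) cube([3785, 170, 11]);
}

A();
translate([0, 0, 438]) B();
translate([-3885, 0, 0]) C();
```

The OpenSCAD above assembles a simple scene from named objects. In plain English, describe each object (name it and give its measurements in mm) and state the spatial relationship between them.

A is a four-legged stool. The seat is a 255×344×32 mm slab whose top surface is at z = 438 mm; four square legs, each 38×38 mm in cross-section, run from the floor (z = 0) to the underside of the seat, each flush with a corner of the seat.

B is a spool: two coaxial disc flanges of radius 98 mm and thickness 7 mm, joined by a core cylinder of radius 77 mm and height 104 mm. The lower flange rests on z = 0 and the three cylinders share a vertical axis.

C is an I-beam lying along x, 3785 mm long. Overall section height 201 mm. Two flanges 170 mm wide (y) and 11 mm thick, one on the floor and one at the top; a web 6 mm thick runs between them, centred on the flange width.

The spool is on top of the stool. The I-beam is on the floor beside the stool on its −x side.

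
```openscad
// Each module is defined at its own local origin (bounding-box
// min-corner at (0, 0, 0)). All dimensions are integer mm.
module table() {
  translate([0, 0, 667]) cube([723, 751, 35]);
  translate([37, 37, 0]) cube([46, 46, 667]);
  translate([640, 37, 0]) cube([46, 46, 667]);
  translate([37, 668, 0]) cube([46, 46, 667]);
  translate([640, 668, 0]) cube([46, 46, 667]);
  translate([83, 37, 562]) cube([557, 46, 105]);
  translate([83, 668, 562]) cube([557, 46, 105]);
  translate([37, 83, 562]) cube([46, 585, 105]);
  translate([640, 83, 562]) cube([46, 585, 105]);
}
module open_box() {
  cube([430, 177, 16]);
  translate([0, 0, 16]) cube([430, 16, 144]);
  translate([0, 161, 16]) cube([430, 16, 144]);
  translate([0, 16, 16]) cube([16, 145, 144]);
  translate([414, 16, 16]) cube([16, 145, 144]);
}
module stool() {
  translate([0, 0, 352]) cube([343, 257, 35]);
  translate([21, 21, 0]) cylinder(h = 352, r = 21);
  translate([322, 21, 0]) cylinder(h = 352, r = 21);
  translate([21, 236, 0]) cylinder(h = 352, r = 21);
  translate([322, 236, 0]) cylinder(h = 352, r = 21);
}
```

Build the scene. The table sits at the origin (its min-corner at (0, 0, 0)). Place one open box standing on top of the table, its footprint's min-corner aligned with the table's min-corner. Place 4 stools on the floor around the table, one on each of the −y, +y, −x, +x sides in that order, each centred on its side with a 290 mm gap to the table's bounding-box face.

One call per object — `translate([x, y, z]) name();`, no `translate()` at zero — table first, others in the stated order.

table();
translate([0, 0, 702]) open_box();
translate([190, -547, 0]) stool();
translate([190, 1041, 0]) stool();
translate([-633, 247, 0]) stool();
translate([1013, 247, 0]) stool();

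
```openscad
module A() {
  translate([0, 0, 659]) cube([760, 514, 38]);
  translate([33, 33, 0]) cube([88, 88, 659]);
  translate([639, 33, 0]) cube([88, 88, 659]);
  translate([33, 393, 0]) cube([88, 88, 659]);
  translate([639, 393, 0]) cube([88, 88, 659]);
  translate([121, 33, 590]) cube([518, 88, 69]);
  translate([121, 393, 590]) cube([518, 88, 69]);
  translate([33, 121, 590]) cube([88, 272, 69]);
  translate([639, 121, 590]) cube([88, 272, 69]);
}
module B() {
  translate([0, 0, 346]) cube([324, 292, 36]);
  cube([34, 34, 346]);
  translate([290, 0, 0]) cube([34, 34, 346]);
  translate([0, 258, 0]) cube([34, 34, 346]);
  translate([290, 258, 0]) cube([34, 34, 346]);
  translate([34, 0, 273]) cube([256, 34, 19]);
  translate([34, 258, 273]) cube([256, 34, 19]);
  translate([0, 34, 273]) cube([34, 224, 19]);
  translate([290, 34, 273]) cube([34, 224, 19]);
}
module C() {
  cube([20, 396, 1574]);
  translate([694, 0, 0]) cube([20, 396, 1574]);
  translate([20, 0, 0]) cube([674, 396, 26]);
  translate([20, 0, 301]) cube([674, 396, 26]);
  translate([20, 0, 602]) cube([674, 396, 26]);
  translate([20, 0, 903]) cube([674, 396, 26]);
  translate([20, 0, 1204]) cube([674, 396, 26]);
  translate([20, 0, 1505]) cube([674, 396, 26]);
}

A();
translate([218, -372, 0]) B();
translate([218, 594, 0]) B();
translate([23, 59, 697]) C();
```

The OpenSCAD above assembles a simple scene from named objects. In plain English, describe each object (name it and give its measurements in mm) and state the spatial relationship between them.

A is a table with a 760×514 mm rectangular top, 38 mm thick, top surface at z = 697 mm, supported by four 88×88 mm square legs, each inset 33 mm from the nearest pair of top edges, running from the floor. Four apron rails, 88 mm thick and 69 mm tall, run between adjacent legs with their top edges flush with the underside of the top and their outer faces flush with the legs' outer faces.

B is a simple wooden stool: a rectangular seat 324 mm (x) by 292 mm (y), 36 mm thick, top face at z = 382 mm, on four square legs, each 34×34 mm in cross-section. The legs rest on z = 0, each flush with a corner of the seat. Four stretchers, 34 mm wide and 19 mm tall, connect adjacent legs with their undersides at z = 273 mm, each running between the inner faces of the legs it joins and aligned with the legs' outer faces on the other axis.

C is a bookshelf 714 mm wide overall, 396 mm deep and 1574 mm tall. The two sides are 20 mm thick vertical panels. 6 horizontal shelves of 26 mm thickness span between the inner faces of the sides; the lowest shelf sits on the floor and shelves are stacked with a clear vertical gap of 275 mm between each pair.

Two stools sit around the table at the −y, +y sides. The bookshelf is on top of the table, centred.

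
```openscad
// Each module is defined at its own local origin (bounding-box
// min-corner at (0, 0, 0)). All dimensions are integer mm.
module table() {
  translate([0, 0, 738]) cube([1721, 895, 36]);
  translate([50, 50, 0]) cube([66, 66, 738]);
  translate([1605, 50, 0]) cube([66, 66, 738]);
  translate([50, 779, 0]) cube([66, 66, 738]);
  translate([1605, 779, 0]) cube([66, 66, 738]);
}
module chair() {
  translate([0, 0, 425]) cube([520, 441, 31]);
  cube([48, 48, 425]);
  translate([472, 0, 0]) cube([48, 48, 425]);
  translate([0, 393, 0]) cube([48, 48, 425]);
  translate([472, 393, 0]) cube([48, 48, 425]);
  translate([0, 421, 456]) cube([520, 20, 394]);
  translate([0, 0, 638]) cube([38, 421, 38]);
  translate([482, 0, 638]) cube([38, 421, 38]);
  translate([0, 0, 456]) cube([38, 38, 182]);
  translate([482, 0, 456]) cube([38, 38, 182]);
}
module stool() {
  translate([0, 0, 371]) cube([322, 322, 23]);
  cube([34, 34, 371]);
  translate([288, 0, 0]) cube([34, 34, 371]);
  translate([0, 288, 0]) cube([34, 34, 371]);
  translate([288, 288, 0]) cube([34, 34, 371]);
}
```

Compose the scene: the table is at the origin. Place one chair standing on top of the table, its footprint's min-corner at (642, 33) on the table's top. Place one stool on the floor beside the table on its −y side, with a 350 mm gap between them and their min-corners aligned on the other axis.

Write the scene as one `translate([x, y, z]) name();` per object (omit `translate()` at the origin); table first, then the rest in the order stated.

table();
translate([642, 33, 774]) chair();
translate([0, -672, 0]) stool();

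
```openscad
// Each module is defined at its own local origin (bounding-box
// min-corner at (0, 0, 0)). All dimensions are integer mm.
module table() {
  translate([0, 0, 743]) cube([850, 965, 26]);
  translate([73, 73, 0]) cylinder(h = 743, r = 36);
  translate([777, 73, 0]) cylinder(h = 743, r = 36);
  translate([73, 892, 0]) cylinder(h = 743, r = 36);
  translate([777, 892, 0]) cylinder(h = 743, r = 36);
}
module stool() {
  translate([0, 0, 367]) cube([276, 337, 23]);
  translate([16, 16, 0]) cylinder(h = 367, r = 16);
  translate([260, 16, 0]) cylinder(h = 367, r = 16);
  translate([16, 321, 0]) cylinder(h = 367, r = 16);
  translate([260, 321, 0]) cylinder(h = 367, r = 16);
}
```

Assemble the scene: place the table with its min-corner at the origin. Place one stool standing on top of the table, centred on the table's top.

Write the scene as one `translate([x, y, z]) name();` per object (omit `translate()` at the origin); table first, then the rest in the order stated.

table();
translate([287, 314, 769]) stool();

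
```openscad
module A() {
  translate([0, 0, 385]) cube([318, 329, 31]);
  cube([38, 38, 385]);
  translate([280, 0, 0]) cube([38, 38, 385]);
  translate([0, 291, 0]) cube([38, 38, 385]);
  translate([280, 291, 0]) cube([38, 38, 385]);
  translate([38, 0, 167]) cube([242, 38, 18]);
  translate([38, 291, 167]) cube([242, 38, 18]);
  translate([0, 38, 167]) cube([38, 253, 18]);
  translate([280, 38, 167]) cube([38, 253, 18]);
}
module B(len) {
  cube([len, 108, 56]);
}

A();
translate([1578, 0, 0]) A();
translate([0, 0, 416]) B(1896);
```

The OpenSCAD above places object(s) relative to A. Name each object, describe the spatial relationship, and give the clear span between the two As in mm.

Second stool starts at x = 1578; first ends at x = 318; clear span = 1578 − 318 = 1260 mm.

A is a stool. B is a beam. A beam spans the tops of two stools. The clear span between the two stools is 1260 mm.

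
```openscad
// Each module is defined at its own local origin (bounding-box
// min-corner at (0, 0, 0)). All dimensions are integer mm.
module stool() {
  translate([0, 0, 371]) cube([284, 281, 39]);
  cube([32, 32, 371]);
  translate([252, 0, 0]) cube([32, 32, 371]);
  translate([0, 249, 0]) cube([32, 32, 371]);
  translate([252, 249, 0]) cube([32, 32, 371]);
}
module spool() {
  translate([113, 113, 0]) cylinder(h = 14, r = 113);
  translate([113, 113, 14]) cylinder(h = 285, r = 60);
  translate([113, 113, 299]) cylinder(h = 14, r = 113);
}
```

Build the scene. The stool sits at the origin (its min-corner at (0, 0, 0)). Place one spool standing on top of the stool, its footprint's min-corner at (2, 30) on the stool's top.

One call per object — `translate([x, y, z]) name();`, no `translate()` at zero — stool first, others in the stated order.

stool();
translate([2, 30, 410]) spool();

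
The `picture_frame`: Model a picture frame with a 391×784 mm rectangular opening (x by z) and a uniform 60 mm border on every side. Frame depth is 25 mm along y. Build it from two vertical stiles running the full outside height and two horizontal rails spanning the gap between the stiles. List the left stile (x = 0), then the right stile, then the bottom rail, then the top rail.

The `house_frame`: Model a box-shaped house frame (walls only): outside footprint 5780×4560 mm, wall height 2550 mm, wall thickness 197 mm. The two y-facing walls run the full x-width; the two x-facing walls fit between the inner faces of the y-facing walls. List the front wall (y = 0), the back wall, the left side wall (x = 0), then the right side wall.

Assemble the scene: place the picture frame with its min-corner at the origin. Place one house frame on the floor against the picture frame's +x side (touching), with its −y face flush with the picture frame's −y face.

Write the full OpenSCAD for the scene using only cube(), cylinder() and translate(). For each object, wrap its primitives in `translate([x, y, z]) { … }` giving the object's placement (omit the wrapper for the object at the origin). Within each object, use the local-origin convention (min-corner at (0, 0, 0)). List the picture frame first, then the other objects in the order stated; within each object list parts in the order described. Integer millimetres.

cube([60, 25, 904]);
translate([451, 0, 0]) cube([60, 25, 904]);
translate([60, 0, 0]) cube([391, 25, 60]);
translate([60, 0, 844]) cube([391, 25, 60]);
translate([511, 0, 0]) {
  cube([5780, 197, 2550]);
  translate([0, 4363, 0]) cube([5780, 197, 2550]);
  translate([0, 197, 0]) cube([197, 4166, 2550]);
  translate([5583, 197, 0]) cube([197, 4166, 2550]);
}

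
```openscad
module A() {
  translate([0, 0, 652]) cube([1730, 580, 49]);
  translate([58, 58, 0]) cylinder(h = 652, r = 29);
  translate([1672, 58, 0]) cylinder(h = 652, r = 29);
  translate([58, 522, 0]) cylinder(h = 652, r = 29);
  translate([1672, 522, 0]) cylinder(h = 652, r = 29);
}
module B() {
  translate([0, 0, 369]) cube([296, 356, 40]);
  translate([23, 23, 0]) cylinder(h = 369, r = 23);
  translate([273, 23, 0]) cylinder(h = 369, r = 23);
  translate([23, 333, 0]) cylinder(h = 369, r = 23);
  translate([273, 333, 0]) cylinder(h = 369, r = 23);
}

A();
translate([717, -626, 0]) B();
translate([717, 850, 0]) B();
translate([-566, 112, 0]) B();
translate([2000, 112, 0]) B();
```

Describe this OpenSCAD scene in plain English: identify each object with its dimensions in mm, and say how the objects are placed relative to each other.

A is a rectangular dining table. The top is 1730×580×49 mm with its upper surface at z = 701 mm. It stands on four round legs of 58 mm diameter, each leg's bounding box inset 29 mm from the nearest pair of top edges, running from the floor to the underside of the top.

B is a four-legged stool. The seat is a 296×356×40 mm slab whose top surface is at z = 409 mm; four round legs, each 46 mm in diameter, run from the floor (z = 0) to the underside of the seat, each leg's axis is inset half a diameter from the nearest pair of seat edges (so the leg's bounding box is flush with the corner).

Four stools sit around the table at the −y, +y, −x, +x sides.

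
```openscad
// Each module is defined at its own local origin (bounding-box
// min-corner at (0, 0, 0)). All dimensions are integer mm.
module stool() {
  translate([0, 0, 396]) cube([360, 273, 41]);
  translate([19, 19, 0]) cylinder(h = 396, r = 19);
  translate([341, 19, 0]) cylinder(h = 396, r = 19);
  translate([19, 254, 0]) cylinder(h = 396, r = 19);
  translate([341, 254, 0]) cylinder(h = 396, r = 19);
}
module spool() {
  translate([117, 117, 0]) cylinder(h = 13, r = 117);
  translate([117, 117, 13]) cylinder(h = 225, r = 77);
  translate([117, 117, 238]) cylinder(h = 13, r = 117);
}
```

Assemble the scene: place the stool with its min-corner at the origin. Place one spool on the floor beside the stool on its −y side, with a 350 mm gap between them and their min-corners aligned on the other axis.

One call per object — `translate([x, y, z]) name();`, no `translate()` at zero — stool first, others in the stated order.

stool();
translate([0, -584, 0]) spool();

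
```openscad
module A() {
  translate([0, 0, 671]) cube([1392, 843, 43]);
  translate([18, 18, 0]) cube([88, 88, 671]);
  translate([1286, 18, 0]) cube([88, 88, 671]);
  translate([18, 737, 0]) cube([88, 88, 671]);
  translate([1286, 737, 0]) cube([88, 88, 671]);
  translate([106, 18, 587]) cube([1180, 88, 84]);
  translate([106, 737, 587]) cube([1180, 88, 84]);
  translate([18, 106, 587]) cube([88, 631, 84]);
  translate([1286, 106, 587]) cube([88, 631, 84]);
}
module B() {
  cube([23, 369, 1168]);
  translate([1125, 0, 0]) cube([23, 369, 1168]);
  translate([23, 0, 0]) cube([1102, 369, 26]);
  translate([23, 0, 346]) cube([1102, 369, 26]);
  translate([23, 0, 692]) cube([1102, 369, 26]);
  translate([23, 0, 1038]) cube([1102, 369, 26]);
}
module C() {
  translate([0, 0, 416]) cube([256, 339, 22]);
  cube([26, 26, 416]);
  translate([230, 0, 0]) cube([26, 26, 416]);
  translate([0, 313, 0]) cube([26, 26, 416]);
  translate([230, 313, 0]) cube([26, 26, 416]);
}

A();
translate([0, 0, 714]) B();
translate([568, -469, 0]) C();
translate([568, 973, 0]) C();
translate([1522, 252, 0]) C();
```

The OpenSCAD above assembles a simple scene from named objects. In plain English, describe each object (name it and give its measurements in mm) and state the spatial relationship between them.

A is a rectangular dining table. The top is 1392×843×43 mm with its upper surface at z = 714 mm. It stands on four 88×88 mm square legs, each inset 18 mm from the nearest pair of top edges, running from the floor to the underside of the top. Four apron rails, 88 mm thick and 84 mm tall, run between adjacent legs with their top edges flush with the underside of the top and their outer faces flush with the legs' outer faces.

B is a bookshelf 1148 mm wide overall, 369 mm deep and 1168 mm tall. The two sides are 23 mm thick vertical panels. 4 horizontal shelves of 26 mm thickness span between the inner faces of the sides; the lowest shelf sits on the floor and shelves are stacked with a clear vertical gap of 320 mm between each pair.

C is a simple wooden stool: a rectangular seat 256 mm (x) by 339 mm (y), 22 mm thick, top face at z = 438 mm, on four square legs, each 26×26 mm in cross-section. The legs rest on z = 0, each flush with a corner of the seat.

The bookshelf is on top of the table. Three stools sit around the table at the −y, +y, +x sides.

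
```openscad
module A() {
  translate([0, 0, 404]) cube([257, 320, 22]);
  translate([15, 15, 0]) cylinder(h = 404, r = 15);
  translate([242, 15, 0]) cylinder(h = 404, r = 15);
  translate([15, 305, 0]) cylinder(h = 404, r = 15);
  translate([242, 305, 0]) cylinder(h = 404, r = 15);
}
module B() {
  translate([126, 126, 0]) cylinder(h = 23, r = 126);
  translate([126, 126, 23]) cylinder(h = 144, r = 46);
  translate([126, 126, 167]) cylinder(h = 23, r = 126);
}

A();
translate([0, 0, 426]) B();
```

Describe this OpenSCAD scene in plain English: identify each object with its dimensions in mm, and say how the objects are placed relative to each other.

A is a four-legged stool. The seat is 257×320 mm, 22 mm thick, top at z = 426 mm. It stands on four round legs, each 30 mm in diameter, from z = 0 to the seat underside, each leg's axis is inset half a diameter from the nearest pair of seat edges (so the leg's bounding box is flush with the corner).

B is a spool: two coaxial disc flanges of radius 126 mm and thickness 23 mm, joined by a core cylinder of radius 46 mm and height 144 mm. The lower flange rests on z = 0 and the three cylinders share a vertical axis.

The spool is on top of the stool.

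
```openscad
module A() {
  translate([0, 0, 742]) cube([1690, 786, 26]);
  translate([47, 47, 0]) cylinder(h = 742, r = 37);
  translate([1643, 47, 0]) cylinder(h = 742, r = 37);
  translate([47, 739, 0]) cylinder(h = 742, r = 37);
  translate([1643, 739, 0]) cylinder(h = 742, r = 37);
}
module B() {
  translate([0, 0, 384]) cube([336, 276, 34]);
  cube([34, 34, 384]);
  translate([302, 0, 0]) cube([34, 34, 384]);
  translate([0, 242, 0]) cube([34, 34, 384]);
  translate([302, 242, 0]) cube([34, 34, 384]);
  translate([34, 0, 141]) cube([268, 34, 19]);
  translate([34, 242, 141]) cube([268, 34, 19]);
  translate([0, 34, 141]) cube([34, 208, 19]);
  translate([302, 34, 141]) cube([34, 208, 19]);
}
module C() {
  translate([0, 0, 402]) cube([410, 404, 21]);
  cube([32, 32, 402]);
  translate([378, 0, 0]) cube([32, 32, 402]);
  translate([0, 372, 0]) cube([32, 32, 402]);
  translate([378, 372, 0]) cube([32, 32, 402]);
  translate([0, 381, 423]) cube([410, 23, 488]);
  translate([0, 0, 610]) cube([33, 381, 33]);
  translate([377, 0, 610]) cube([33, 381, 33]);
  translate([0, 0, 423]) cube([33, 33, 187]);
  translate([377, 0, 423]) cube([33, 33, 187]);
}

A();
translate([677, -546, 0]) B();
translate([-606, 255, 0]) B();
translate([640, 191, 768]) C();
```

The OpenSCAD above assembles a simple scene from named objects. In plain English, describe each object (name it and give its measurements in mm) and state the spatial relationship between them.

A is a rectangular dining table. The top is 1690×786×26 mm with its upper surface at z = 768 mm. It stands on four round legs of 74 mm diameter, each leg's bounding box inset 10 mm from the nearest pair of top edges, running from the floor to the underside of the top.

B is a simple wooden stool: a rectangular seat 336 mm (x) by 276 mm (y), 34 mm thick, top face at z = 418 mm, on four square legs, each 34×34 mm in cross-section. The legs rest on z = 0, each flush with a corner of the seat. Four stretchers, 34 mm wide and 19 mm tall, connect adjacent legs with their undersides at z = 141 mm, each running between the inner faces of the legs it joins and aligned with the legs' outer faces on the other axis.

C is a chair. The seat is a 410×404×21 mm slab with its top at z = 423 mm, on four 32×32 mm corner legs (flush with the seat edges, standing on z = 0). A flat backrest 23 mm thick, 488 mm tall, spans the full seat width and rises from the seat top along its +y edge, rear face flush with the rear of the seat. Two armrests of 33×33 mm section run along each side from the seat's front edge to the front of the backrest, top faces 220 mm above the seat top and outer faces flush with the seat's x-edges; a 33×33 mm post under the front of each armrest stands on the seat at the front corner.

Two stools sit around the table at the −y, −x sides. The chair is on top of the table, centred.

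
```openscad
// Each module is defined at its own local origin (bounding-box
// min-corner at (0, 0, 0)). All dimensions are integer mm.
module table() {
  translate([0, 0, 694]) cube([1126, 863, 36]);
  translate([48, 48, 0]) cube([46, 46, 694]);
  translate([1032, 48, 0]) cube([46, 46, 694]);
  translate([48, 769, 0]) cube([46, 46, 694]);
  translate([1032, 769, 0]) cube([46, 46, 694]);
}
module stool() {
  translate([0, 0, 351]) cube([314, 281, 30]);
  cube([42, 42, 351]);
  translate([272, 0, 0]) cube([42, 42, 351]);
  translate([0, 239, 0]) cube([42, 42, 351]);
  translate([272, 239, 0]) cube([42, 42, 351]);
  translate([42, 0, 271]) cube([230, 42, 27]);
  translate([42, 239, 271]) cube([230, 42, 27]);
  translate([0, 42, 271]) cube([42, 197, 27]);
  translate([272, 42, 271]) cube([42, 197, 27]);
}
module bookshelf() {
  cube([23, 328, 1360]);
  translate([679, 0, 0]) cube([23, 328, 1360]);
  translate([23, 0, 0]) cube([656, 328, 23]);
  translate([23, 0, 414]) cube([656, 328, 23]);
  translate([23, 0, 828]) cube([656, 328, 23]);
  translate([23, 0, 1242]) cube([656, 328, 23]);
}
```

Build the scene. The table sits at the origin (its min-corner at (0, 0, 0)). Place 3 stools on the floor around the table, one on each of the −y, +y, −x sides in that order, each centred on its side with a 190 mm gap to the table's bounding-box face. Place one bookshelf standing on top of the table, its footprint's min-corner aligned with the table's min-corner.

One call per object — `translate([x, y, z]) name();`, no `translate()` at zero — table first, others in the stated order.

table();
translate([406, -471, 0]) stool();
translate([406, 1053, 0]) stool();
translate([-504, 291, 0]) stool();
translate([0, 0, 730]) bookshelf();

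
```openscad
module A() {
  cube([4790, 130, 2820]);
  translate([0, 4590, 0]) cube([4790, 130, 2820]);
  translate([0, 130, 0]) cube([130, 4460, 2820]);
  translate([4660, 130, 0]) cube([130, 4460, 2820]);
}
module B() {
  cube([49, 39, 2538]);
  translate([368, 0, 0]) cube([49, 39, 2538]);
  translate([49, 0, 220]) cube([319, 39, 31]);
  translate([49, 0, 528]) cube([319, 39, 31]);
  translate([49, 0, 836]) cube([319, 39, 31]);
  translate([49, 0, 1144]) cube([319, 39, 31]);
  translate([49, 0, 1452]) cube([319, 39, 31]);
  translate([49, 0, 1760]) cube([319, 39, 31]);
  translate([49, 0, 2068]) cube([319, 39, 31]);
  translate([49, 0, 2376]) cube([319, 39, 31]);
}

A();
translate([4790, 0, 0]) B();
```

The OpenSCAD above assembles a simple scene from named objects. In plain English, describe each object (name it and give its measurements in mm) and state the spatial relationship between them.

A is a box-shaped house frame (walls only): outside footprint 4790×4720 mm, wall height 2820 mm, wall thickness 130 mm. The two y-facing walls run the full x-width; the two x-facing walls fit between the inner faces of the y-facing walls.

B is a straight ladder. Two 49×39 mm vertical rails, 2538 mm tall, stand 417 mm apart (outside-to-outside) with their front faces coplanar on the −y side. 8 rungs, each 39 mm deep and 31 mm tall, span between the inner faces of the rails, front faces flush with the rails. The lowest rung's underside is at z = 220 mm and rungs are spaced 308 mm apart (underside to underside).

The ladder is against the house frame's +x side, with their −y faces flush.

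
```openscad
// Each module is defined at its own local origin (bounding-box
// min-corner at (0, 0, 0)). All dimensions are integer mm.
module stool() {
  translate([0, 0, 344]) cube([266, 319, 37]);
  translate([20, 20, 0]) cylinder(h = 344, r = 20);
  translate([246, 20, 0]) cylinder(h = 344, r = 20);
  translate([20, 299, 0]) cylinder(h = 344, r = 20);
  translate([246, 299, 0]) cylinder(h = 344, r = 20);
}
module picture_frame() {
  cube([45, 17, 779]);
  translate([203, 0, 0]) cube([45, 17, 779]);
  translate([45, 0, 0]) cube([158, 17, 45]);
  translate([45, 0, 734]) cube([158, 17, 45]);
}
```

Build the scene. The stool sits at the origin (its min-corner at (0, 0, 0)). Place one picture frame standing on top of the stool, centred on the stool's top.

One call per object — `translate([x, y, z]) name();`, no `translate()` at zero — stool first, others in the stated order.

stool();
translate([9, 151, 381]) picture_frame();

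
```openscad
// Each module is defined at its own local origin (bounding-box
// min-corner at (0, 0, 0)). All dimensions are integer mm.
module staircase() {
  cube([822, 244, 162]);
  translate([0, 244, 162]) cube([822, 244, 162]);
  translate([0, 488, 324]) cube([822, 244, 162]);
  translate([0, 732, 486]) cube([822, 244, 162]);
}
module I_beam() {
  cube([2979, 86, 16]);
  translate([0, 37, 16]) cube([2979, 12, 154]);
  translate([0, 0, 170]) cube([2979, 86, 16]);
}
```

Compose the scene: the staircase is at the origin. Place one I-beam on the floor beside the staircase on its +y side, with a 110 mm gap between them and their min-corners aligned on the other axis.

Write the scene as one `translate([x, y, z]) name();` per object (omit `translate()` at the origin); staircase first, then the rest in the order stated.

staircase();
translate([0, 1086, 0]) I_beam();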